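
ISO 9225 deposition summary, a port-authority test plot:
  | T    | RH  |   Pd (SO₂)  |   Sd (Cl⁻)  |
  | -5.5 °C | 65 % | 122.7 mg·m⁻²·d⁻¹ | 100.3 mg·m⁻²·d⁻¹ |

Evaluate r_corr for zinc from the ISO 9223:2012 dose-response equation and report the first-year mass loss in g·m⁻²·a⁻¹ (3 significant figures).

zinc: f(T) = +0.038·(T−10) [T≤10 °C] = -0.5890
  Pd branch = 0.0129·Pd^0.44·e^(0.046·RH+f) = 1.181 μm/a
  Sd branch = 0.0175·Sd^0.57·e^(0.008·RH+0.085·T) = 0.255 μm/a
  sum: 1.181 + 0.255 → r_corr = 1.436 μm/a
Convert to mass loss: 1.436 μm/a × 7.14 g/cm³ = 10.26 g·m⁻²·a⁻¹

r_corr = 10.3 g·m⁻²·a⁻¹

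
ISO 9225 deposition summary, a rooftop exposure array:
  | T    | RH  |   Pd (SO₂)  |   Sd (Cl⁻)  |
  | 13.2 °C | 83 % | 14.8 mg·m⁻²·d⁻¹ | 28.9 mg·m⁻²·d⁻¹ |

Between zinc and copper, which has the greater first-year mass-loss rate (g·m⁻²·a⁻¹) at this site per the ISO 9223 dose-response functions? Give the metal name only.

copper

zinc: T>10 °C ⇒ hinge -0.071·(13.2−10) = -0.2272
  SO₂ term: 0.0129·14.8^0.44·exp(0.046·83-0.2272) = 1.531
  Sd branch = 0.0175·Sd^0.57·e^(0.008·RH+0.085·T) = 0.7102 μm/a
  r_corr = 1.531 + 0.7102 = 2.241 μm/a
  mass loss = 2.241 μm/a × 7.14 g/cm³ = 16 g·m⁻²·a⁻¹
copper: f(T) = -0.080·(T−10) [T>10 °C] = -0.2560
  Pd branch = 0.0053·Pd^0.26·e^(0.059·RH+f) = 1.107 μm/a
  Cl⁻ term: 0.01025·28.9^0.27·exp(0.036·83+0.049·13.2) = 0.9633
  sum: 1.107 + 0.9633 → r_corr = 2.07 μm/a
  mass loss = 2.07 μm/a × 8.96 g/cm³ = 18.55 g·m⁻²·a⁻¹
Ordering by g·m⁻²·a⁻¹: copper (18.5) > zinc (16)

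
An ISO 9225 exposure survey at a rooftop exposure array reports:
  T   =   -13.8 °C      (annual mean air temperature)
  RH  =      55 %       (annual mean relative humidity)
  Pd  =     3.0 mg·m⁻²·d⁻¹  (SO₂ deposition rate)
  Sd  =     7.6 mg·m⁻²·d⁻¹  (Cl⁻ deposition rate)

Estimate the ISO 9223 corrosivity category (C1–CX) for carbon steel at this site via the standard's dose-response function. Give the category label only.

carbon steel: T≤10 °C ⇒ hinge +0.150·(-13.8−10) = -3.5700
  sulphur-dioxide contribution → 0.2651 μm/a
  chloride contribution → 1.268 μm/a
  total first-year rate 1.533 μm/a
1.53 μm/a falls in (1.3, 25] for carbon steel → category C2

C2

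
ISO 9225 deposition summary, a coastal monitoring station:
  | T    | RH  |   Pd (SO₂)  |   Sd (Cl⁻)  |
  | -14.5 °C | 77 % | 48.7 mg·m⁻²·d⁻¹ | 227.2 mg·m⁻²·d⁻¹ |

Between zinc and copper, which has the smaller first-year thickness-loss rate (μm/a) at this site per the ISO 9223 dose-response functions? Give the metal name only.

zinc: temperature factor f = +0.038·(-24.5) = -0.9310
  Pd branch = 0.0129·Pd^0.44·e^(0.046·RH+f) = 0.9706 μm/a
  Sd branch = 0.0175·Sd^0.57·e^(0.008·RH+0.085·T) = 0.2082 μm/a
  sum: 0.9706 + 0.2082 → r_corr = 1.179 μm/a
copper: temperature factor f = +0.126·(-24.5) = -3.0870
  Pd branch = 0.0053·Pd^0.26·e^(0.059·RH+f) = 0.06243 μm/a
  Cl⁻ term: 0.01025·227.2^0.27·exp(0.036·77+0.049·-14.5) = 0.3485
  sum: 0.06243 + 0.3485 → r_corr = 0.411 μm/a
Ordering by μm/a: zinc (1.18) > copper (0.411)

copper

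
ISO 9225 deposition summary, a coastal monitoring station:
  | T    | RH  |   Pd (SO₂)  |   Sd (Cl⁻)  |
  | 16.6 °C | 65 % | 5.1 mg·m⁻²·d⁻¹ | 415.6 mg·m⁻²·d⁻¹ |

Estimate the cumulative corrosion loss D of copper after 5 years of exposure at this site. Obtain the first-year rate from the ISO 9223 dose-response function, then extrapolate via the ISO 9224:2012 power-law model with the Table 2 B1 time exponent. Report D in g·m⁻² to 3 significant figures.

D(5) = 37.8 g·m⁻²

copper: temperature factor f = -0.080·(6.6) = -0.5280
  sulphur-dioxide contribution → 0.221 μm/a
  chloride contribution → 1.223 μm/a
  total first-year rate 1.444 μm/a
Long-term exponent b (ISO 9224 Table 2, B1) = 0.667
  D(5) = 1.444 × 5^0.667 = 1.444 × 2.926 = 4.223 μm
  Mass loss = 4.223 μm × 8.96 g/cm³ = 37.84 g·m⁻²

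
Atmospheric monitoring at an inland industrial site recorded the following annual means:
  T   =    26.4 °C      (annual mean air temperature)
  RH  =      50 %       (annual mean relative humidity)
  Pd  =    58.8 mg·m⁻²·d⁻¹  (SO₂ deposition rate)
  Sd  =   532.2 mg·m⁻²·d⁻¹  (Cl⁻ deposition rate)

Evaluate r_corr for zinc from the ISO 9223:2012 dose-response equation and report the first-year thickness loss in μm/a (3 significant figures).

r_corr = 9.06 μm/a

zinc: f(T) = -0.071·(T−10) [T>10 °C] = -1.1644
  Pd branch = 0.0129·Pd^0.44·e^(0.046·RH+f) = 0.2412 μm/a
  Cl⁻ term: 0.0175·532.2^0.57·exp(0.008·50+0.085·26.4) = 8.814
  sum: 0.2412 + 8.814 → r_corr = 9.055 μm/a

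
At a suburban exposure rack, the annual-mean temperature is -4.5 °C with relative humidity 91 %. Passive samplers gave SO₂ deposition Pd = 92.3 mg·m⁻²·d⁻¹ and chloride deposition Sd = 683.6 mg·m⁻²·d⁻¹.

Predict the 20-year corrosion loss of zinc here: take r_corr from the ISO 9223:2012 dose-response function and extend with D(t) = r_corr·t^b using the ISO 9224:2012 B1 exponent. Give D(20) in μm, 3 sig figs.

D(20) = 52.6 μm

zinc: T≤10 °C ⇒ hinge +0.038·(-4.5−10) = -0.5510
  SO₂ term: 0.0129·92.3^0.44·exp(0.046·91-0.5510) = 3.58
  Sd branch = 0.0175·Sd^0.57·e^(0.008·RH+0.085·T) = 1.021 μm/a
  r_corr = 3.58 + 1.021 = 4.601 μm/a
ISO 9224: D(t) = r_corr · t^b with b = 0.813 (zinc, B1)
  D(20) = 4.601 × 20^0.813 = 4.601 × 11.42 = 52.55 μm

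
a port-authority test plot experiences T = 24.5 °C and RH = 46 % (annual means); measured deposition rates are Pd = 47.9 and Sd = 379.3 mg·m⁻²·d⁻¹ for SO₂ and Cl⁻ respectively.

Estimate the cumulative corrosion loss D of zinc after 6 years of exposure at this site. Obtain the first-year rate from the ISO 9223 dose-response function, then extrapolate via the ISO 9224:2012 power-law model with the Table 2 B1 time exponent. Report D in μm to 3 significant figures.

D(6) = 26.6 μm

zinc: temperature factor f = -0.071·(14.5) = -1.0295
  Pd branch = 0.0129·Pd^0.44·e^(0.046·RH+f) = 0.2098 μm/a
  Sd branch = 0.0175·Sd^0.57·e^(0.008·RH+0.085·T) = 5.988 μm/a
  sum: 0.2098 + 5.988 → r_corr = 6.198 μm/a
ISO 9224: D(t) = r_corr · t^b with b = 0.813 (zinc, B1)
  D(6) = 6.198 × 6^0.813 = 6.198 × 4.292 = 26.6 μm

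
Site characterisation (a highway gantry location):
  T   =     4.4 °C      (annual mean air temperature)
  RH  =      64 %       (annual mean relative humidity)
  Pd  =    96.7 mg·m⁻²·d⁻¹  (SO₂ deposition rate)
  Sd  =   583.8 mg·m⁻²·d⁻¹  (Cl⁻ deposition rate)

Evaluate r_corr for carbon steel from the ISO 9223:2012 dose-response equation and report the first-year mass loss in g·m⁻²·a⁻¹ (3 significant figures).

carbon steel: T≤10 °C ⇒ hinge +0.150·(4.4−10) = -0.8400
  Pd branch = 1.77·Pd^0.52·e^(0.02·RH+f) = 29.61 μm/a
  Sd branch = 0.102·Sd^0.62·e^(0.033·RH+0.04·T) = 52.16 μm/a
  r_corr = 29.61 + 52.16 = 81.77 μm/a
Convert to mass loss: 81.77 μm/a × 7.85 g/cm³ = 641.9 g·m⁻²·a⁻¹

r_corr = 642 g·m⁻²·a⁻¹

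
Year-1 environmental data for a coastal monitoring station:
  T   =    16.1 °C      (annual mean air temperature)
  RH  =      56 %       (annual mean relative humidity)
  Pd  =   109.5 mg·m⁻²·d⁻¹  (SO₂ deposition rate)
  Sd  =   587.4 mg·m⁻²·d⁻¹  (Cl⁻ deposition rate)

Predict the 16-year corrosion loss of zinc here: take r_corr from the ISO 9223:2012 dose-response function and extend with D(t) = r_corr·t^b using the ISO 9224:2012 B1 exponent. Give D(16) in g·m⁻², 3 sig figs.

zinc: f(T) = -0.071·(T−10) [T>10 °C] = -0.4331
  sulphur-dioxide contribution → 0.8681 μm/a
  chloride contribution → 4.076 μm/a
  ⇒ r_corr(zinc) = 4.944 μm/a
Power-law: D(16) = r_corr · 16^0.813
  D(16) = 4.944 × 16^0.813 = 4.944 × 9.527 = 47.1 μm
  Mass loss = 47.1 μm × 7.14 g/cm³ = 336.3 g·m⁻²

D(16) = 336 g·m⁻²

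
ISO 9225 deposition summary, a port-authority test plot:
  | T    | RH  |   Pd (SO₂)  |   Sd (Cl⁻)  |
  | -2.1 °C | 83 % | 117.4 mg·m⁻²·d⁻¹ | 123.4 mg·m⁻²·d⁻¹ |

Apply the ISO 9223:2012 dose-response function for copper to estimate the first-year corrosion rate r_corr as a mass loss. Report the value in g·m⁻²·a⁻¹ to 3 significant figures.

r_corr = 10.8 g·m⁻²·a⁻¹

copper: f(T) = +0.126·(T−10) [T≤10 °C] = -1.5246
  Pd branch = 0.0053·Pd^0.26·e^(0.059·RH+f) = 0.5333 μm/a
  Sd branch = 0.01025·Sd^0.27·e^(0.036·RH+0.049·T) = 0.6735 μm/a
  sum: 0.5333 + 0.6735 → r_corr = 1.207 μm/a
Convert to mass loss: 1.207 μm/a × 8.96 g/cm³ = 10.81 g·m⁻²·a⁻¹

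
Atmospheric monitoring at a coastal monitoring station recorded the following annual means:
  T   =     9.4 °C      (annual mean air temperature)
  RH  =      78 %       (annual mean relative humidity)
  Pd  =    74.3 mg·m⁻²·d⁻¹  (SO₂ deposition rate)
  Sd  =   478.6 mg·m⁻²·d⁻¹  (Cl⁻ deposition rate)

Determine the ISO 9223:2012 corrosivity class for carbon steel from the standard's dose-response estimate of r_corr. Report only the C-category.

carbon steel: f(T) = +0.150·(T−10) [T≤10 °C] = -0.0900
  SO₂ term: 1.77·74.3^0.52·exp(0.02·78-0.0900) = 72.33
  Cl⁻ term: 0.102·478.6^0.62·exp(0.033·78+0.04·9.4) = 89.4
  r_corr = 72.33 + 89.4 = 161.7 μm/a
ISO 9223 Table 2 (carbon steel): 80 < 162 ≤ 200 μm/a ⇒ C5

C5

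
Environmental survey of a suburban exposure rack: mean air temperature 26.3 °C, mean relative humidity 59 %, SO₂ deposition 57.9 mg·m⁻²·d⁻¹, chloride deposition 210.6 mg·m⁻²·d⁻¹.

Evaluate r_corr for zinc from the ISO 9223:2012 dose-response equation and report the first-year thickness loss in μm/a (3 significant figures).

zinc: temperature factor f = -0.071·(16.3) = -1.1573
  Pd branch = 0.0129·Pd^0.44·e^(0.046·RH+f) = 0.365 μm/a
  Cl⁻ term: 0.0175·210.6^0.57·exp(0.008·59+0.085·26.3) = 5.537
  r_corr = 0.365 + 5.537 = 5.902 μm/a

r_corr = 5.90 μm/a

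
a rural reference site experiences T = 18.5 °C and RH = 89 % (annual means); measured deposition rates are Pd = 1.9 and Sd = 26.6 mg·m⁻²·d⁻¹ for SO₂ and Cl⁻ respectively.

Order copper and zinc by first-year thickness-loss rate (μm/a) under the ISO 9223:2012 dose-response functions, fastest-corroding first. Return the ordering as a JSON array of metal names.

["copper", "zinc"]

copper: f(T) = -0.080·(T−10) [T>10 °C] = -0.6800
  sulphur-dioxide contribution → 0.6052 μm/a
  chloride contribution → 1.516 μm/a
  total first-year rate 2.121 μm/a
zinc: T>10 °C ⇒ hinge -0.071·(18.5−10) = -0.6035
  sulphur-dioxide contribution → 0.5612 μm/a
  chloride contribution → 1.115 μm/a
  ⇒ r_corr(zinc) = 1.676 μm/a
Ordering by μm/a: copper (2.12) > zinc (1.68)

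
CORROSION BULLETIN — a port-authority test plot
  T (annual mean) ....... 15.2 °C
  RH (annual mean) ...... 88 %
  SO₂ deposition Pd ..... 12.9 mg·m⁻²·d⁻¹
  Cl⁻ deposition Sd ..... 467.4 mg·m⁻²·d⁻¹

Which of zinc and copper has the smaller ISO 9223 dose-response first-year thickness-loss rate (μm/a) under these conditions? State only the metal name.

copper

zinc: temperature factor f = -0.071·(5.2) = -0.3692
  sulphur-dioxide contribution → 1.574 μm/a
  chloride contribution → 4.282 μm/a
  ⇒ r_corr(zinc) = 5.855 μm/a
copper: temperature factor f = -0.080·(5.2) = -0.4160
  sulphur-dioxide contribution → 1.222 μm/a
  chloride contribution → 2.697 μm/a
  ⇒ r_corr(copper) = 3.919 μm/a
Ordering by μm/a: zinc (5.86) > copper (3.92)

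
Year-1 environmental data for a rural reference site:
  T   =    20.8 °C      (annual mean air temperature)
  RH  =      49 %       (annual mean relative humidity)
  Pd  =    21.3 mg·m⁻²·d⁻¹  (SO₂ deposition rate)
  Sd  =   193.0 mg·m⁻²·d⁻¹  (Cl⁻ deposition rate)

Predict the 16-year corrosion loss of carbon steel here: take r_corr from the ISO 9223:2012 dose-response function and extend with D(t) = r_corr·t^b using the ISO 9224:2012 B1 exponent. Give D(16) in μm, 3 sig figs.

D(16) = 187 μm

carbon steel: T>10 °C ⇒ hinge -0.054·(20.8−10) = -0.5832
  SO₂ term: 1.77·21.3^0.52·exp(0.02·49-0.5832) = 12.91
  Sd branch = 0.102·Sd^0.62·e^(0.033·RH+0.04·T) = 30.85 μm/a
  sum: 12.91 + 30.85 → r_corr = 43.76 μm/a
Long-term exponent b (ISO 9224 Table 2, B1) = 0.523
  D(16) = 43.76 × 16^0.523 = 43.76 × 4.263 = 186.6 μm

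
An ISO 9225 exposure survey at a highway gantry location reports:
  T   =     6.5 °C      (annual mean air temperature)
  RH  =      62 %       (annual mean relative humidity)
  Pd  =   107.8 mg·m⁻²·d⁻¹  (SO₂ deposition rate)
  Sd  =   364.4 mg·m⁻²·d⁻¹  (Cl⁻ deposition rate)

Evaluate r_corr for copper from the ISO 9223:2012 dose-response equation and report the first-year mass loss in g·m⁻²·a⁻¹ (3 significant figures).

copper: f(T) = +0.126·(T−10) [T≤10 °C] = -0.4410
  Pd branch = 0.0053·Pd^0.26·e^(0.059·RH+f) = 0.4466 μm/a
  Cl⁻ term: 0.01025·364.4^0.27·exp(0.036·62+0.049·6.5) = 0.6457
  r_corr = 0.4466 + 0.6457 = 1.092 μm/a
Convert to mass loss: 1.092 μm/a × 8.96 g/cm³ = 9.787 g·m⁻²·a⁻¹

r_corr = 9.79 g·m⁻²·a⁻¹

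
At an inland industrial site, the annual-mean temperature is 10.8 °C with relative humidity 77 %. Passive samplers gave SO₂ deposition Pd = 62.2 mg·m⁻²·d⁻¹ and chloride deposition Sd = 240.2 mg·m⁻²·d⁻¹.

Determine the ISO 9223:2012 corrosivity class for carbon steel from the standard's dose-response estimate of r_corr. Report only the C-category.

carbon steel: T>10 °C ⇒ hinge -0.054·(10.8−10) = -0.0432
  sulphur-dioxide contribution → 67.73 μm/a
  chloride contribution → 59.66 μm/a
  ⇒ r_corr(carbon steel) = 127.4 μm/a
ISO 9223 Table 2 (carbon steel): 80 < 127 ≤ 200 μm/a ⇒ C5

C5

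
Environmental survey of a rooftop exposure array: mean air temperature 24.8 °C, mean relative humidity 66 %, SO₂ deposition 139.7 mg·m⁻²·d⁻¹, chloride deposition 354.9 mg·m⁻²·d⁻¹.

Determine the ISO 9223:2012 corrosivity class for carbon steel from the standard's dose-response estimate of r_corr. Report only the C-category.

C5

carbon steel: T>10 °C ⇒ hinge -0.054·(24.8−10) = -0.7992
  sulphur-dioxide contribution → 38.87 μm/a
  chloride contribution → 92.55 μm/a
  ⇒ r_corr(carbon steel) = 131.4 μm/a
Category bounds: 80…200 μm/a bracket r_corr ⇒ C5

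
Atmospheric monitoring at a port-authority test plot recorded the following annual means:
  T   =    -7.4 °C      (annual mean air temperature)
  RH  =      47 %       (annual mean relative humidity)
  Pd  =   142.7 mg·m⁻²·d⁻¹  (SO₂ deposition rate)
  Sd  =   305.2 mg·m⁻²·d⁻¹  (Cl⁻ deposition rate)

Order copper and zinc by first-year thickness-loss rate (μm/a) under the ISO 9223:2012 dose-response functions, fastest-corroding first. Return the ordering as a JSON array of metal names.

copper: T≤10 °C ⇒ hinge +0.126·(-7.4−10) = -2.1924
  SO₂ term: 0.0053·142.7^0.26·exp(0.059·47-2.1924) = 0.0344
  Sd branch = 0.01025·Sd^0.27·e^(0.036·RH+0.049·T) = 0.1815 μm/a
  sum: 0.0344 + 0.1815 → r_corr = 0.2159 μm/a
zinc: T≤10 °C ⇒ hinge +0.038·(-7.4−10) = -0.6612
  Pd branch = 0.0129·Pd^0.44·e^(0.046·RH+f) = 0.5132 μm/a
  Sd branch = 0.0175·Sd^0.57·e^(0.008·RH+0.085·T) = 0.3543 μm/a
  sum: 0.5132 + 0.3543 → r_corr = 0.8675 μm/a
Ordering by μm/a: zinc (0.868) > copper (0.216)

["zinc", "copper"]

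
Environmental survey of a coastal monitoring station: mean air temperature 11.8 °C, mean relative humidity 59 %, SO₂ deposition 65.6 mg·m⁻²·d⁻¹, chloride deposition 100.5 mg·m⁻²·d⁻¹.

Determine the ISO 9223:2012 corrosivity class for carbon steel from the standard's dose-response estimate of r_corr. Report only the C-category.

carbon steel: f(T) = -0.054·(T−10) [T>10 °C] = -0.0972
  SO₂ term: 1.77·65.6^0.52·exp(0.02·59-0.0972) = 46.03
  Sd branch = 0.102·Sd^0.62·e^(0.033·RH+0.04·T) = 19.98 μm/a
  sum: 46.03 + 19.98 → r_corr = 66 μm/a
66 μm/a falls in (50, 80] for carbon steel → category C4

C4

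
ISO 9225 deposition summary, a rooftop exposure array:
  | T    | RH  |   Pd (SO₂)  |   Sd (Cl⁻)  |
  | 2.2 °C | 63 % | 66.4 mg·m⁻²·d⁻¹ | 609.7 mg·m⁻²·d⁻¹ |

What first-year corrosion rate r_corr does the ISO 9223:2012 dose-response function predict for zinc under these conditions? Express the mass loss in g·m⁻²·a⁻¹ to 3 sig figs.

r_corr = 17.5 g·m⁻²·a⁻¹

zinc: temperature factor f = +0.038·(-7.8) = -0.2964
  sulphur-dioxide contribution → 1.102 μm/a
  chloride contribution → 1.351 μm/a
  ⇒ r_corr(zinc) = 2.453 μm/a
Convert to mass loss: 2.453 μm/a × 7.14 g/cm³ = 17.51 g·m⁻²·a⁻¹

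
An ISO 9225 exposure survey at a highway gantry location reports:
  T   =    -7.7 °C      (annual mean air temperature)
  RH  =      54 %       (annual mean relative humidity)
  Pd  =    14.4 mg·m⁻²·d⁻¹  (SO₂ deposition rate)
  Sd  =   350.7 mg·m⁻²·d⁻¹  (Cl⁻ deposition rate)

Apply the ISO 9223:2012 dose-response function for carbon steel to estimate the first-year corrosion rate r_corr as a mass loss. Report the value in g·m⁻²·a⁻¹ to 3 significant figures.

carbon steel: temperature factor f = +0.150·(-17.7) = -2.6550
  Pd branch = 1.77·Pd^0.52·e^(0.02·RH+f) = 1.467 μm/a
  Sd branch = 0.102·Sd^0.62·e^(0.033·RH+0.04·T) = 16.85 μm/a
  r_corr = 1.467 + 16.85 = 18.32 μm/a
Convert to mass loss: 18.32 μm/a × 7.85 g/cm³ = 143.8 g·m⁻²·a⁻¹

r_corr = 144 g·m⁻²·a⁻¹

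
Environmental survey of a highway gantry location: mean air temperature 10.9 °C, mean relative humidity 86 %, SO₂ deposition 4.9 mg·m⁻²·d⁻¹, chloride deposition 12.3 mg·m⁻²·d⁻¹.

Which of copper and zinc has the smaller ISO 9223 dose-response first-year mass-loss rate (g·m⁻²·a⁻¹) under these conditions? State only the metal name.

copper: f(T) = -0.080·(T−10) [T>10 °C] = -0.0720
  Pd branch = 0.0053·Pd^0.26·e^(0.059·RH+f) = 1.191 μm/a
  Sd branch = 0.01025·Sd^0.27·e^(0.036·RH+0.049·T) = 0.7613 μm/a
  r_corr = 1.191 + 0.7613 = 1.953 μm/a
  mass loss = 1.953 μm/a × 8.96 g/cm³ = 17.5 g·m⁻²·a⁻¹
zinc: temperature factor f = -0.071·(0.9) = -0.0639
  Pd branch = 0.0129·Pd^0.44·e^(0.046·RH+f) = 1.272 μm/a
  Sd branch = 0.0175·Sd^0.57·e^(0.008·RH+0.085·T) = 0.3677 μm/a
  r_corr = 1.272 + 0.3677 = 1.64 μm/a
  mass loss = 1.64 μm/a × 7.14 g/cm³ = 11.71 g·m⁻²·a⁻¹
Ordering by g·m⁻²·a⁻¹: copper (17.5) > zinc (11.7)

zinc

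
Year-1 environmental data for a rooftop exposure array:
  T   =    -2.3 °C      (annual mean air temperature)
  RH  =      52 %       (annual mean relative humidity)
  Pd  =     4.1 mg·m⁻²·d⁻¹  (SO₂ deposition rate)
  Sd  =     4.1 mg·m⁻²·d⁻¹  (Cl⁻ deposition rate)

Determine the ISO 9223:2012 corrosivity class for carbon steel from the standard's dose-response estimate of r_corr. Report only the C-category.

carbon steel: temperature factor f = +0.150·(-12.3) = -1.8450
  Pd branch = 1.77·Pd^0.52·e^(0.02·RH+f) = 1.648 μm/a
  Cl⁻ term: 0.102·4.1^0.62·exp(0.033·52+0.04·-2.3) = 1.241
  sum: 1.648 + 1.241 → r_corr = 2.889 μm/a
Category bounds: 1.3…25 μm/a bracket r_corr ⇒ C2

C2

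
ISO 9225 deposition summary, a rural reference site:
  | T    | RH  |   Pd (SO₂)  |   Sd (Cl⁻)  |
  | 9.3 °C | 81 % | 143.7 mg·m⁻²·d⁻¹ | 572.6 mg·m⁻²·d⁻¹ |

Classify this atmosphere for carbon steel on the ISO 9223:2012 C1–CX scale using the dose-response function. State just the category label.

carbon steel: temperature factor f = +0.150·(-0.7) = -0.1050
  Pd branch = 1.77·Pd^0.52·e^(0.02·RH+f) = 106.6 μm/a
  Sd branch = 0.102·Sd^0.62·e^(0.033·RH+0.04·T) = 109.9 μm/a
  r_corr = 106.6 + 109.9 = 216.5 μm/a
216 μm/a falls in (200, 700] for carbon steel → category CX

CX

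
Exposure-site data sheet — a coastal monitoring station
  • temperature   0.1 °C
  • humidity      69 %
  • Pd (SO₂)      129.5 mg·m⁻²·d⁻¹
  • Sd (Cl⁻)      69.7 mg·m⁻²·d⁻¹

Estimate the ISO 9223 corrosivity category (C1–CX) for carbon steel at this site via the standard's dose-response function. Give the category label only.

C3

carbon steel: f(T) = +0.150·(T−10) [T≤10 °C] = -1.4850
  SO₂ term: 1.77·129.5^0.52·exp(0.02·69-1.4850) = 19.99
  Sd branch = 0.102·Sd^0.62·e^(0.033·RH+0.04·T) = 13.87 μm/a
  r_corr = 19.99 + 13.87 = 33.86 μm/a
33.9 μm/a falls in (25, 50] for carbon steel → category C3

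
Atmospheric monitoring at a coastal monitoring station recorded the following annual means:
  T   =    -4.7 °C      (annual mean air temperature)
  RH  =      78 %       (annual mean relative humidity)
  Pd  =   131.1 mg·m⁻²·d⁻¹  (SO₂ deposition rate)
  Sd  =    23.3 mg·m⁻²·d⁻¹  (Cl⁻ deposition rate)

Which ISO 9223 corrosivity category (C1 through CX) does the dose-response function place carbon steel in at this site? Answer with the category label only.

carbon steel: f(T) = +0.150·(T−10) [T≤10 °C] = -2.2050
  SO₂ term: 1.77·131.1^0.52·exp(0.02·78-2.2050) = 11.72
  Sd branch = 0.102·Sd^0.62·e^(0.033·RH+0.04·T) = 7.809 μm/a
  sum: 11.72 + 7.809 → r_corr = 19.53 μm/a
19.5 μm/a falls in (1.3, 25] for carbon steel → category C2

C2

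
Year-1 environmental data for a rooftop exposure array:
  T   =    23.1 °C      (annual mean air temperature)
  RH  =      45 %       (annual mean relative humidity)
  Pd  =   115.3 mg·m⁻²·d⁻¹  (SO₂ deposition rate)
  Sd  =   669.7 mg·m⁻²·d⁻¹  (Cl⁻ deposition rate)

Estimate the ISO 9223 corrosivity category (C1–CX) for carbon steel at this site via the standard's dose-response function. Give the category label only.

carbon steel: T>10 °C ⇒ hinge -0.054·(23.1−10) = -0.7074
  sulphur-dioxide contribution → 25.34 μm/a
  chloride contribution → 64.1 μm/a
  total first-year rate 89.44 μm/a
89.4 μm/a falls in (80, 200] for carbon steel → category C5

C5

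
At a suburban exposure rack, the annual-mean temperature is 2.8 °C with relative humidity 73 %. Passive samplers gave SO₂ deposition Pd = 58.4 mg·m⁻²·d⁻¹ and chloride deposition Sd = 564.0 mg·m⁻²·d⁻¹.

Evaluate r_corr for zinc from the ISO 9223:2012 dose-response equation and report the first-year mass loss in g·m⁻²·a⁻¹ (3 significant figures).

zinc: T≤10 °C ⇒ hinge +0.038·(2.8−10) = -0.2736
  SO₂ term: 0.0129·58.4^0.44·exp(0.046·73-0.2736) = 1.688
  Sd branch = 0.0175·Sd^0.57·e^(0.008·RH+0.085·T) = 1.473 μm/a
  r_corr = 1.688 + 1.473 = 3.161 μm/a
Convert to mass loss: 3.161 μm/a × 7.14 g/cm³ = 22.57 g·m⁻²·a⁻¹

r_corr = 22.6 g·m⁻²·a⁻¹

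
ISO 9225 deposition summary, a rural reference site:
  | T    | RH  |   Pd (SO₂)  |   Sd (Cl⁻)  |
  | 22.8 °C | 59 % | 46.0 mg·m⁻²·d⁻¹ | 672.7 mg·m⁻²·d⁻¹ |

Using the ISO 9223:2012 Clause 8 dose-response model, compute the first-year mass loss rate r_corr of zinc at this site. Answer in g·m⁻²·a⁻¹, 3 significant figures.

r_corr = 59.9 g·m⁻²·a⁻¹

zinc: T>10 °C ⇒ hinge -0.071·(22.8−10) = -0.9088
  SO₂ term: 0.0129·46.0^0.44·exp(0.046·59-0.9088) = 0.4229
  Sd branch = 0.0175·Sd^0.57·e^(0.008·RH+0.085·T) = 7.972 μm/a
  r_corr = 0.4229 + 7.972 = 8.394 μm/a
Convert to mass loss: 8.394 μm/a × 7.14 g/cm³ = 59.94 g·m⁻²·a⁻¹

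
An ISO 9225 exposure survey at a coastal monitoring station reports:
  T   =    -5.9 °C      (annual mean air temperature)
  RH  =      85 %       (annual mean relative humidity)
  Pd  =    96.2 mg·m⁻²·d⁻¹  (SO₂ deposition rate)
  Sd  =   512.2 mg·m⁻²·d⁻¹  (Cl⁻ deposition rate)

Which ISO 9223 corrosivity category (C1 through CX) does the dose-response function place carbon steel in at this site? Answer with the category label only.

carbon steel: T≤10 °C ⇒ hinge +0.150·(-5.9−10) = -2.3850
  sulphur-dioxide contribution → 9.588 μm/a
  chloride contribution → 63.7 μm/a
  total first-year rate 73.29 μm/a
ISO 9223 Table 2 (carbon steel): 50 < 73.3 ≤ 80 μm/a ⇒ C4

C4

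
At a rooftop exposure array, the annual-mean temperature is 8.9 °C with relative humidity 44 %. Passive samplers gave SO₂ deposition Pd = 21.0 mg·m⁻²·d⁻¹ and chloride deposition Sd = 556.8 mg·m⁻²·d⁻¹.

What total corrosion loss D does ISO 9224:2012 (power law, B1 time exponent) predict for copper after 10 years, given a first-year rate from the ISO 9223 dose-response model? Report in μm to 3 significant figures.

copper: T≤10 °C ⇒ hinge +0.126·(8.9−10) = -0.1386
  Pd branch = 0.0053·Pd^0.26·e^(0.059·RH+f) = 0.1365 μm/a
  Sd branch = 0.01025·Sd^0.27·e^(0.036·RH+0.049·T) = 0.426 μm/a
  r_corr = 0.1365 + 0.426 = 0.5625 μm/a
Power-law: D(10) = r_corr · 10^0.667
  D(10) = 0.5625 × 10^0.667 = 0.5625 × 4.645 = 2.613 μm

D(10) = 2.61 μm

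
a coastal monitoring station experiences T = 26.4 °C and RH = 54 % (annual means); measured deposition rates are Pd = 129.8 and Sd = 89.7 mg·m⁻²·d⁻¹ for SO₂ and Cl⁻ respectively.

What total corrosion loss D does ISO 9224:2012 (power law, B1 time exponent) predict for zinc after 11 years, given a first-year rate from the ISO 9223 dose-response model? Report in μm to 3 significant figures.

D(11) = 26.1 μm

zinc: f(T) = -0.071·(T−10) [T>10 °C] = -1.1644
  sulphur-dioxide contribution → 0.4107 μm/a
  chloride contribution → 3.298 μm/a
  total first-year rate 3.709 μm/a
Power-law: D(11) = r_corr · 11^0.813
  D(11) = 3.709 × 11^0.813 = 3.709 × 7.025 = 26.06 μm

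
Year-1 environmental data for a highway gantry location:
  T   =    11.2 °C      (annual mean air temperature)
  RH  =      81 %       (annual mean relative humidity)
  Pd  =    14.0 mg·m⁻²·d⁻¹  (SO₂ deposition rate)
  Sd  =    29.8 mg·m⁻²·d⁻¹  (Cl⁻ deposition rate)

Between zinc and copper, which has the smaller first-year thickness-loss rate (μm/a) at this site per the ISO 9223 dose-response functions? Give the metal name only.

copper

zinc: f(T) = -0.071·(T−10) [T>10 °C] = -0.0852
  sulphur-dioxide contribution → 1.571 μm/a
  chloride contribution → 0.6001 μm/a
  ⇒ r_corr(zinc) = 2.171 μm/a
copper: temperature factor f = -0.080·(1.2) = -0.0960
  sulphur-dioxide contribution → 1.138 μm/a
  chloride contribution → 0.8194 μm/a
  ⇒ r_corr(copper) = 1.957 μm/a
Ordering by μm/a: zinc (2.17) > copper (1.96)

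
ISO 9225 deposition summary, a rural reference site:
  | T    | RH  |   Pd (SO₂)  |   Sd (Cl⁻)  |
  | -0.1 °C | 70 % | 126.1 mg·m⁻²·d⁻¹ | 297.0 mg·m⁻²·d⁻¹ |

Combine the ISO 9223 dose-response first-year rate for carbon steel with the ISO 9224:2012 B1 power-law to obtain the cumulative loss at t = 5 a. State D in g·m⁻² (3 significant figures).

carbon steel: T≤10 °C ⇒ hinge +0.150·(-0.1−10) = -1.5150
  sulphur-dioxide contribution → 19.52 μm/a
  chloride contribution → 34.93 μm/a
  total first-year rate 54.45 μm/a
Long-term exponent b (ISO 9224 Table 2, B1) = 0.523
  D(5) = 54.45 × 5^0.523 = 54.45 × 2.32 = 126.3 μm
  Mass loss = 126.3 μm × 7.85 g/cm³ = 991.7 g·m⁻²

D(5) = 992 g·m⁻²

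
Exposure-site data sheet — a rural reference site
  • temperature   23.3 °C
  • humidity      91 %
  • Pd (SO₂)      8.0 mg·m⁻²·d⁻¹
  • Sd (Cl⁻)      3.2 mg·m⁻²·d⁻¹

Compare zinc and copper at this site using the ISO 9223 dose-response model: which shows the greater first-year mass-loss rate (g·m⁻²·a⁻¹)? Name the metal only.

copper

zinc: temperature factor f = -0.071·(13.3) = -0.9443
  Pd branch = 0.0129·Pd^0.44·e^(0.046·RH+f) = 0.8238 μm/a
  Sd branch = 0.0175·Sd^0.57·e^(0.008·RH+0.085·T) = 0.5096 μm/a
  sum: 0.8238 + 0.5096 → r_corr = 1.333 μm/a
  mass loss = 1.333 μm/a × 7.14 g/cm³ = 9.52 g·m⁻²·a⁻¹
copper: f(T) = -0.080·(T−10) [T>10 °C] = -1.0640
  Pd branch = 0.0053·Pd^0.26·e^(0.059·RH+f) = 0.6741 μm/a
  Cl⁻ term: 0.01025·3.2^0.27·exp(0.036·91+0.049·23.3) = 1.163
  sum: 0.6741 + 1.163 → r_corr = 1.837 μm/a
  mass loss = 1.837 μm/a × 8.96 g/cm³ = 16.46 g·m⁻²·a⁻¹
Ordering by g·m⁻²·a⁻¹: copper (16.5) > zinc (9.52)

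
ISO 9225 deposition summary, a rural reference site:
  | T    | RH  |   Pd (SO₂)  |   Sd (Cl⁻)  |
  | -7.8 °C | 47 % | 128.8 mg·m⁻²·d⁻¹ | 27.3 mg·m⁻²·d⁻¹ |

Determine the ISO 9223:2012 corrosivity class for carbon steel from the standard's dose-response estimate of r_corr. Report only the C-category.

carbon steel: f(T) = +0.150·(T−10) [T≤10 °C] = -2.6700
  sulphur-dioxide contribution → 3.925 μm/a
  chloride contribution → 2.736 μm/a
  ⇒ r_corr(carbon steel) = 6.661 μm/a
Category bounds: 1.3…25 μm/a bracket r_corr ⇒ C2

C2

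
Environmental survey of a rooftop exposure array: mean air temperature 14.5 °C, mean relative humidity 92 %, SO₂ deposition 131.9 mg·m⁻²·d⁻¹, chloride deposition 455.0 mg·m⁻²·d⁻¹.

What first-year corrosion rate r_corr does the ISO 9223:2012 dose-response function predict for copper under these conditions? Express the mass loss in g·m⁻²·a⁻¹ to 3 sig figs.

r_corr = 53.6 g·m⁻²·a⁻¹

copper: T>10 °C ⇒ hinge -0.080·(14.5−10) = -0.3600
  Pd branch = 0.0053·Pd^0.26·e^(0.059·RH+f) = 2.996 μm/a
  Cl⁻ term: 0.01025·455.0^0.27·exp(0.036·92+0.049·14.5) = 2.988
  sum: 2.996 + 2.988 → r_corr = 5.984 μm/a
Convert to mass loss: 5.984 μm/a × 8.96 g/cm³ = 53.61 g·m⁻²·a⁻¹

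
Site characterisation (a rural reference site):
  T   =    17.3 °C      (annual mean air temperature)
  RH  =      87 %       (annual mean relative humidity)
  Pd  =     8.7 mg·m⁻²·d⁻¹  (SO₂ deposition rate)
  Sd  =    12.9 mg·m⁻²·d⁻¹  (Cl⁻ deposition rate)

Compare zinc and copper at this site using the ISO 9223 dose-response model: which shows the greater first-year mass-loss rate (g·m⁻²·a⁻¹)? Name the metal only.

zinc: T>10 °C ⇒ hinge -0.071·(17.3−10) = -0.5183
  SO₂ term: 0.0129·8.7^0.44·exp(0.046·87-0.5183) = 1.089
  Sd branch = 0.0175·Sd^0.57·e^(0.008·RH+0.085·T) = 0.6561 μm/a
  r_corr = 1.089 + 0.6561 = 1.745 μm/a
  mass loss = 1.745 μm/a × 7.14 g/cm³ = 12.46 g·m⁻²·a⁻¹
copper: temperature factor f = -0.080·(7.3) = -0.5840
  SO₂ term: 0.0053·8.7^0.26·exp(0.059·87-0.5840) = 0.8793
  Cl⁻ term: 0.01025·12.9^0.27·exp(0.036·87+0.049·17.3) = 1.094
  sum: 0.8793 + 1.094 → r_corr = 1.973 μm/a
  mass loss = 1.973 μm/a × 8.96 g/cm³ = 17.68 g·m⁻²·a⁻¹
Ordering by g·m⁻²·a⁻¹: copper (17.7) > zinc (12.5)

copper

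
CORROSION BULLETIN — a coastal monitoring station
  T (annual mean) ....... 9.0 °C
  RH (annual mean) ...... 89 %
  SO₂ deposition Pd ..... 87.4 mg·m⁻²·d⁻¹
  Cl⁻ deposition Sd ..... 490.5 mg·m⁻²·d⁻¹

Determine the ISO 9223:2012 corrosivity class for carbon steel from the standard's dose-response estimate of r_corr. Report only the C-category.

CX

carbon steel: temperature factor f = +0.150·(-1.0) = -0.1500
  sulphur-dioxide contribution → 92.35 μm/a
  chloride contribution → 128.4 μm/a
  total first-year rate 220.8 μm/a
ISO 9223 Table 2 (carbon steel): 200 < 221 ≤ 700 μm/a ⇒ CX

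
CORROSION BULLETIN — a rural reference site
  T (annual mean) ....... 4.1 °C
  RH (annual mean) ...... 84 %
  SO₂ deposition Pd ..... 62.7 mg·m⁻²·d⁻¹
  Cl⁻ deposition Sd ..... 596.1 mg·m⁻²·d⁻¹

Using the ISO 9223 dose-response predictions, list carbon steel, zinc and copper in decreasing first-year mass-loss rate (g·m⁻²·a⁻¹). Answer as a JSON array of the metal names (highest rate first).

carbon steel: T≤10 °C ⇒ hinge +0.150·(4.1−10) = -0.8850
  SO₂ term: 1.77·62.7^0.52·exp(0.02·84-0.8850) = 33.71
  Cl⁻ term: 0.102·596.1^0.62·exp(0.033·84+0.04·4.1) = 101
  sum: 33.71 + 101 → r_corr = 134.7 μm/a
  mass loss = 134.7 μm/a × 7.85 g/cm³ = 1058 g·m⁻²·a⁻¹
zinc: T≤10 °C ⇒ hinge +0.038·(4.1−10) = -0.2242
  Pd branch = 0.0129·Pd^0.44·e^(0.046·RH+f) = 3.035 μm/a
  Sd branch = 0.0175·Sd^0.57·e^(0.008·RH+0.085·T) = 1.854 μm/a
  sum: 3.035 + 1.854 → r_corr = 4.889 μm/a
  mass loss = 4.889 μm/a × 7.14 g/cm³ = 34.91 g·m⁻²·a⁻¹
copper: f(T) = +0.126·(T−10) [T≤10 °C] = -0.7434
  SO₂ term: 0.0053·62.7^0.26·exp(0.059·84-0.7434) = 1.05
  Cl⁻ term: 0.01025·596.1^0.27·exp(0.036·84+0.049·4.1) = 1.447
  sum: 1.05 + 1.447 → r_corr = 2.497 μm/a
  mass loss = 2.497 μm/a × 8.96 g/cm³ = 22.38 g·m⁻²·a⁻¹
Ordering by g·m⁻²·a⁻¹: carbon steel (1060) > zinc (34.9) > copper (22.4)

["carbon steel", "zinc", "copper"]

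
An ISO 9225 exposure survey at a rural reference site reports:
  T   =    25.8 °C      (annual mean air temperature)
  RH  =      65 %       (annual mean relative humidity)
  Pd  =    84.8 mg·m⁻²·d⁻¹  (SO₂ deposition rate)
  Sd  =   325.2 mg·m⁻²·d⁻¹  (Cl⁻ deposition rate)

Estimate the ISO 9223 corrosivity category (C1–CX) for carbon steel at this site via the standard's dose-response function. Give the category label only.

C5

carbon steel: temperature factor f = -0.054·(15.8) = -0.8532
  SO₂ term: 1.77·84.8^0.52·exp(0.02·65-0.8532) = 27.85
  Cl⁻ term: 0.102·325.2^0.62·exp(0.033·65+0.04·25.8) = 88.29
  sum: 27.85 + 88.29 → r_corr = 116.1 μm/a
ISO 9223 Table 2 (carbon steel): 80 < 116 ≤ 200 μm/a ⇒ C5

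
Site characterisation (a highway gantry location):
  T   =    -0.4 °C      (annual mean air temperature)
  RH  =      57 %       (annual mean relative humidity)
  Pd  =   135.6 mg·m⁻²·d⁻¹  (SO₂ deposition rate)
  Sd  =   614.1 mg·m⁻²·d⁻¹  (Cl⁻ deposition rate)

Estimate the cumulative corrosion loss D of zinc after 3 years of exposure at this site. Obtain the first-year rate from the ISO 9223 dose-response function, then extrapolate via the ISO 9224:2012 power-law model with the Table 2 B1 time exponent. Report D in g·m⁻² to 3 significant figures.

D(3) = 36.2 g·m⁻²

zinc: temperature factor f = +0.038·(-10.4) = -0.3952
  Pd branch = 0.0129·Pd^0.44·e^(0.046·RH+f) = 1.037 μm/a
  Cl⁻ term: 0.0175·614.1^0.57·exp(0.008·57+0.085·-0.4) = 1.037
  sum: 1.037 + 1.037 → r_corr = 2.074 μm/a
ISO 9224: D(t) = r_corr · t^b with b = 0.813 (zinc, B1)
  D(3) = 2.074 × 3^0.813 = 2.074 × 2.443 = 5.066 μm
  Mass loss = 5.066 μm × 7.14 g/cm³ = 36.17 g·m⁻²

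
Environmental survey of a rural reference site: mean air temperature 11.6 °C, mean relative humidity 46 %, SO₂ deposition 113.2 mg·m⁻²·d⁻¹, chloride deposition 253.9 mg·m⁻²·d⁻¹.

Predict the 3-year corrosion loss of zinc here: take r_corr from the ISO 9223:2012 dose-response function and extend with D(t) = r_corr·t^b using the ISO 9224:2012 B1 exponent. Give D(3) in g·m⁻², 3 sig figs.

zinc: T>10 °C ⇒ hinge -0.071·(11.6−10) = -0.1136
  Pd branch = 0.0129·Pd^0.44·e^(0.046·RH+f) = 0.7654 μm/a
  Cl⁻ term: 0.0175·253.9^0.57·exp(0.008·46+0.085·11.6) = 1.591
  r_corr = 0.7654 + 1.591 = 2.357 μm/a
Long-term exponent b (ISO 9224 Table 2, B1) = 0.813
  D(3) = 2.357 × 3^0.813 = 2.357 × 2.443 = 5.757 μm
  Mass loss = 5.757 μm × 7.14 g/cm³ = 41.11 g·m⁻²

D(3) = 41.1 g·m⁻²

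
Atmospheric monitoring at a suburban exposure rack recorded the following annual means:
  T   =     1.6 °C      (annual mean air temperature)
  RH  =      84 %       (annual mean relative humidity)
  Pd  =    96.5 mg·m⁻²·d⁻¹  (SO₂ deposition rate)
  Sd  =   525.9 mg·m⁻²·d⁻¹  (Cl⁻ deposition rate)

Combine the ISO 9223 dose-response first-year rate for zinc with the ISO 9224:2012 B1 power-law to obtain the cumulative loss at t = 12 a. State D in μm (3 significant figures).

D(12) = 35.7 μm

zinc: T≤10 °C ⇒ hinge +0.038·(1.6−10) = -0.3192
  sulphur-dioxide contribution → 3.336 μm/a
  chloride contribution → 1.396 μm/a
  ⇒ r_corr(zinc) = 4.732 μm/a
ISO 9224: D(t) = r_corr · t^b with b = 0.813 (zinc, B1)
  D(12) = 4.732 × 12^0.813 = 4.732 × 7.54 = 35.68 μm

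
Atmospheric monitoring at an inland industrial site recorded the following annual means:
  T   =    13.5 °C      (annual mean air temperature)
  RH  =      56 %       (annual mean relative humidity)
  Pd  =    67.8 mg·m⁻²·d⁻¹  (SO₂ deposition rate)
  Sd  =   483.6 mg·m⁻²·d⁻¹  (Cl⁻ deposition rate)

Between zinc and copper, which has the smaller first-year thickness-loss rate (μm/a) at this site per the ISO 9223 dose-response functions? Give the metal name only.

copper

zinc: T>10 °C ⇒ hinge -0.071·(13.5−10) = -0.2485
  SO₂ term: 0.0129·67.8^0.44·exp(0.046·56-0.2485) = 0.8456
  Sd branch = 0.0175·Sd^0.57·e^(0.008·RH+0.085·T) = 2.925 μm/a
  sum: 0.8456 + 2.925 → r_corr = 3.77 μm/a
copper: temperature factor f = -0.080·(3.5) = -0.2800
  Pd branch = 0.0053·Pd^0.26·e^(0.059·RH+f) = 0.3264 μm/a
  Cl⁻ term: 0.01025·483.6^0.27·exp(0.036·56+0.049·13.5) = 0.7913
  r_corr = 0.3264 + 0.7913 = 1.118 μm/a
Ordering by μm/a: zinc (3.77) > copper (1.12)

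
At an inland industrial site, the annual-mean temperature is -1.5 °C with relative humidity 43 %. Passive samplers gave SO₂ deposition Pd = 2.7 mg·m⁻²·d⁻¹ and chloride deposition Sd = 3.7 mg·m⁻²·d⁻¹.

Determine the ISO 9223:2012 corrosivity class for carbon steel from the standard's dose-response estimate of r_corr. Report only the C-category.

carbon steel: f(T) = +0.150·(T−10) [T≤10 °C] = -1.7250
  sulphur-dioxide contribution → 1.249 μm/a
  chloride contribution → 0.8935 μm/a
  total first-year rate 2.143 μm/a
ISO 9223 Table 2 (carbon steel): 1.3 < 2.14 ≤ 25 μm/a ⇒ C2

C2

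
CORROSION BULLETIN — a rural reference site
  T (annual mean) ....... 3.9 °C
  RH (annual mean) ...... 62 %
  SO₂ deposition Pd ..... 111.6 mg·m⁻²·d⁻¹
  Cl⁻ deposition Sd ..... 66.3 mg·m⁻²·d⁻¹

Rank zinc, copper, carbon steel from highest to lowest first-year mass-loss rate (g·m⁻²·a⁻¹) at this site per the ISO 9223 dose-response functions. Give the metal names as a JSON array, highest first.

zinc: f(T) = +0.038·(T−10) [T≤10 °C] = -0.2318
  SO₂ term: 0.0129·111.6^0.44·exp(0.046·62-0.2318) = 1.411
  Cl⁻ term: 0.0175·66.3^0.57·exp(0.008·62+0.085·3.9) = 0.4372
  sum: 1.411 + 0.4372 → r_corr = 1.848 μm/a
  mass loss = 1.848 μm/a × 7.14 g/cm³ = 13.2 g·m⁻²·a⁻¹
copper: temperature factor f = +0.126·(-6.1) = -0.7686
  Pd branch = 0.0053·Pd^0.26·e^(0.059·RH+f) = 0.3247 μm/a
  Cl⁻ term: 0.01025·66.3^0.27·exp(0.036·62+0.049·3.9) = 0.3588
  r_corr = 0.3247 + 0.3588 = 0.6835 μm/a
  mass loss = 0.6835 μm/a × 8.96 g/cm³ = 6.125 g·m⁻²·a⁻¹
carbon steel: temperature factor f = +0.150·(-6.1) = -0.9150
  Pd branch = 1.77·Pd^0.52·e^(0.02·RH+f) = 28.44 μm/a
  Cl⁻ term: 0.102·66.3^0.62·exp(0.033·62+0.04·3.9) = 12.42
  sum: 28.44 + 12.42 → r_corr = 40.86 μm/a
  mass loss = 40.86 μm/a × 7.85 g/cm³ = 320.8 g·m⁻²·a⁻¹
Ordering by g·m⁻²·a⁻¹: carbon steel (321) > zinc (13.2) > copper (6.12)

["carbon steel", "zinc", "copper"]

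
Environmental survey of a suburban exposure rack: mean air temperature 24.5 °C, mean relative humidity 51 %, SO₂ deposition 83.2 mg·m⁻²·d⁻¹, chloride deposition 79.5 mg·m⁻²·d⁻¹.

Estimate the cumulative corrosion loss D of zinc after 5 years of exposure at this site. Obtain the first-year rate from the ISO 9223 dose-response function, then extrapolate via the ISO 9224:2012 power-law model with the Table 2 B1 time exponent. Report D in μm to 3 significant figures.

D(5) = 10.7 μm

zinc: temperature factor f = -0.071·(14.5) = -1.0295
  SO₂ term: 0.0129·83.2^0.44·exp(0.046·51-1.0295) = 0.3367
  Sd branch = 0.0175·Sd^0.57·e^(0.008·RH+0.085·T) = 2.558 μm/a
  sum: 0.3367 + 2.558 → r_corr = 2.894 μm/a
Power-law: D(5) = r_corr · 5^0.813
  D(5) = 2.894 × 5^0.813 = 2.894 × 3.701 = 10.71 μm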